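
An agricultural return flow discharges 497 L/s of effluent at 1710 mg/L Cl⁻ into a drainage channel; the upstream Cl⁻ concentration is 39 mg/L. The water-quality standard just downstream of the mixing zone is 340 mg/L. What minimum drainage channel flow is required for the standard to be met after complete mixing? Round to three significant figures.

Set C_mix = 340: (Q·39.00 + 497.0·1710) / (Q + 497.0) = 340
→ Q = 497.0·(1710 − 340)/(340 − 39.00) = 2262 L/s.

2260 L/s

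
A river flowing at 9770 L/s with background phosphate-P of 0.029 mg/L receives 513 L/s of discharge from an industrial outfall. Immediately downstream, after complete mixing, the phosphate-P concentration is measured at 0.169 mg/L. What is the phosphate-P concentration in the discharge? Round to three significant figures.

2.84 mg/L

Mass balance: 9770·0.02900 + 513.0·Cₑ = 10280·0.1690
→ Cₑ = (10280·0.1690 − 9770·0.02900) / 513.0 = 2.835 mg/L.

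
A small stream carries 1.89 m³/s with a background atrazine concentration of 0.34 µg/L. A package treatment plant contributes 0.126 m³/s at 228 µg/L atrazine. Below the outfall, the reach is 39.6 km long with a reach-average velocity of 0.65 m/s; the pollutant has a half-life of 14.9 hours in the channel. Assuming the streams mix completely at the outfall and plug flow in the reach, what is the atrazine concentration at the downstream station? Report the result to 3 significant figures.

6.63 µg/L

After mixing, C = (1.890·0.3400 + 0.1260·228.0) / 2.016 = 29.37/2.016 = 14.57 µg/L.
Travel time t = 39.6·1000 / 0.65 = 60920 s = 16.92 h.
Half-life 14.9 h → k = ln 2 / 14.9 = 0.04652 h⁻¹ = 1.116 d⁻¹.
Decay over the reach: 14.57·exp(−kt) = 14.57·0.4551 = 6.630 µg/L.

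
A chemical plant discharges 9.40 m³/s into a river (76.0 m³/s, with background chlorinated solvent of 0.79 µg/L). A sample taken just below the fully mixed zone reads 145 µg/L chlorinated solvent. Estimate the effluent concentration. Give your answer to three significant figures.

1310 µg/L

Mass balance: 76.00·0.7900 + 9.400·Cₑ = 85.40·145.0
→ Cₑ = (85.40·145.0 − 76.00·0.7900) / 9.400 = 1311 µg/L.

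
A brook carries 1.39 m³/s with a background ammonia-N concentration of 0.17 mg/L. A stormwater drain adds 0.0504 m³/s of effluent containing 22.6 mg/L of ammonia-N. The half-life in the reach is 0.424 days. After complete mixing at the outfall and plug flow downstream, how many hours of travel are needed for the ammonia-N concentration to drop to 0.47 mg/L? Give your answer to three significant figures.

Flow-weighted average: C = (1.390·0.1700 + 0.05040·22.60) / 1.440 = 1.375/1.440 = 0.9548 mg/L.
Half-life 0.424 d → k = ln 2 / 0.424 = 1.635 d⁻¹.
0.9548·exp(−k·t) = 0.47 → t = ln(0.9548/0.47)/k = 37460 s = 10.41 h.

10.4 h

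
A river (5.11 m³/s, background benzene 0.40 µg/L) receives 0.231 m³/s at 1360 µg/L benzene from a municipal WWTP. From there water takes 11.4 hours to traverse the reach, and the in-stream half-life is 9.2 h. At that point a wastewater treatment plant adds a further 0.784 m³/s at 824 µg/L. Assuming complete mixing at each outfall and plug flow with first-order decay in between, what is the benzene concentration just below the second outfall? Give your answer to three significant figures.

127 µg/L

Flow-weighted average: C = (5.110·0.4000 + 0.2310·1360) / 5.341 = 316.2/5.341 = 59.20 µg/L; combined flow 5.341 m³/s.
Half-life 9.2 h → k = ln 2 / 9.2 = 0.07534 h⁻¹ = 1.808 d⁻¹.
Decay over the reach: 59.20·exp(−kt) = 59.20·0.4236 = 25.08 µg/L.
At the second outfall, C = (5.341·25.08 + 0.7840·824.0) / (5.341 + 0.7840) = 127.3 µg/L.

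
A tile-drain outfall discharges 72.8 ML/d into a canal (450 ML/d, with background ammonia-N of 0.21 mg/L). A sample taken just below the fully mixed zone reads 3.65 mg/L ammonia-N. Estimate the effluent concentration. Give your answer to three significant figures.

Mass balance: 450.0·0.2100 + 72.80·Cₑ = 522.8·3.650
→ Cₑ = (522.8·3.650 − 450.0·0.2100) / 72.80 = 24.91 mg/L.

24.9 mg/L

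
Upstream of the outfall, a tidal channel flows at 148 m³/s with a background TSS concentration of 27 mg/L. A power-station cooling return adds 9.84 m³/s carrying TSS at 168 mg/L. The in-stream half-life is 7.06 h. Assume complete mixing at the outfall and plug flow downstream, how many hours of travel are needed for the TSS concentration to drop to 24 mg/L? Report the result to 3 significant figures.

After mixing, C = (148.0·27.00 + 9.840·168.0) / 157.8 = 5649/157.8 = 35.79 mg/L.
Half-life 7.06 h → k = ln 2 / 7.06 = 0.09818 h⁻¹ = 2.356 d⁻¹.
35.79·exp(−k·t) = 24 → t = ln(35.79/24)/k = 14650 s = 4.070 h.

4.07 h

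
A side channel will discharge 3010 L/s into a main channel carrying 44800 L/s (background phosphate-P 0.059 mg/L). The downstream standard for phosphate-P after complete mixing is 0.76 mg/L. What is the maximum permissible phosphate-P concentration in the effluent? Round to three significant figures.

At the limit, (Qr·Cr + Qe·Cₑ)/(Qr + Qe) = 0.76:
Cₑ = (47810·0.76 − 44800·0.05900) / 3010 = 11.19 mg/L.

11.2 mg/L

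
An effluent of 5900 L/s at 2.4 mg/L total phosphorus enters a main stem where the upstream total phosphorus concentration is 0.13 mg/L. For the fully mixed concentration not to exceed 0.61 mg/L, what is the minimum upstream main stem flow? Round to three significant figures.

Set C_mix = 0.61: (Q·0.1300 + 5900·2.400) / (Q + 5900) = 0.61
→ Q = 5900·(2.400 − 0.61)/(0.61 − 0.1300) = 22000 L/s.

22000 L/s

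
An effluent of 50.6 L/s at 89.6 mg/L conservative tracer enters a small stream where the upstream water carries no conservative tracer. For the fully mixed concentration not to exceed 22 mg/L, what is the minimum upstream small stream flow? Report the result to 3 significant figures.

155 L/s

Set C_mix = 22: (Q·0 + 50.60·89.60) / (Q + 50.60) = 22
→ Q = 50.60·(89.60 − 22)/(22 − 0) = 155.5 L/s.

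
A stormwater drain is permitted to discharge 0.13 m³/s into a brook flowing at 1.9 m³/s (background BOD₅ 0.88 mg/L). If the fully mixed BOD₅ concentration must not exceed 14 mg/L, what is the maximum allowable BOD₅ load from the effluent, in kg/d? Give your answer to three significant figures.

2310 kg/d

Mass balance at the limit: 1.900·0.8800 + 0.1300·Cₑ = 2.030·14 → Cₑ = 205.8 mg/L.
Load = 0.1300 m³/s × 205.8 g/m³ × 86 400 s/d = 2311 kg/d.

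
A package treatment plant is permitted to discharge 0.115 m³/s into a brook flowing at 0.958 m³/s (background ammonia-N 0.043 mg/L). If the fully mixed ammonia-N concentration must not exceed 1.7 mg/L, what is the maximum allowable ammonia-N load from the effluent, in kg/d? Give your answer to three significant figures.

154 kg/d

Mass balance at the limit: 0.9580·0.04300 + 0.1150·Cₑ = 1.073·1.7 → Cₑ = 15.50 mg/L.
Load = 0.1150 m³/s × 15.50 g/m³ × 86 400 s/d = 154.0 kg/d.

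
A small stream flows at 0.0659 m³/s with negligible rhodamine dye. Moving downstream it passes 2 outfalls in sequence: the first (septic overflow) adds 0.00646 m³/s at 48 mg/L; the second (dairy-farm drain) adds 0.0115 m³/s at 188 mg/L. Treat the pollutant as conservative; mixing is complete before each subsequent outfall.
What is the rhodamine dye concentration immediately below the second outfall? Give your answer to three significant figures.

29.5 mg/L

Below outfall 1: Q → 0.07236 m³/s, C = (0.06590·0 + 0.006460·48.00)/0.07236 = 4.285 mg/L.
Below outfall 2: Q → 0.08386 m³/s, C = (0.07236·4.285 + 0.01150·188.0)/0.08386 = 29.48 mg/L.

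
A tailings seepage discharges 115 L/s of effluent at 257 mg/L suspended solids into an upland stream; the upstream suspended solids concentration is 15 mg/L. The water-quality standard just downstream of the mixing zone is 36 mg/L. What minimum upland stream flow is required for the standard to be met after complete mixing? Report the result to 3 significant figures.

Set C_mix = 36: (Q·15.00 + 115.0·257.0) / (Q + 115.0) = 36
→ Q = 115.0·(257.0 − 36)/(36 − 15.00) = 1210 L/s.

1210 L/s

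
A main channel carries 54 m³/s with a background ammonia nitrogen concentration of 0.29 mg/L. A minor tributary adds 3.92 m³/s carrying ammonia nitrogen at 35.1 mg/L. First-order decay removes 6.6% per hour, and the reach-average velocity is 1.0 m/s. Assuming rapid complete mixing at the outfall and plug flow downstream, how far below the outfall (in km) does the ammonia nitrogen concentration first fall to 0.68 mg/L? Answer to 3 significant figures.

71.6 km

Conservation of mass: C = (54.00·0.2900 + 3.920·35.10) / 57.92 = 153.3/57.92 = 2.646 mg/L.
6.6%/h lost → k = −ln(1 − 0.066) = 0.06828 h⁻¹.
Set 2.646·exp(−k·t) = 0.68 → t = ln(2.646/0.68)/k = 71640 s = 19.90 h.
Distance = v·t = 1.0·71640 = 71640 m = 71.64 km.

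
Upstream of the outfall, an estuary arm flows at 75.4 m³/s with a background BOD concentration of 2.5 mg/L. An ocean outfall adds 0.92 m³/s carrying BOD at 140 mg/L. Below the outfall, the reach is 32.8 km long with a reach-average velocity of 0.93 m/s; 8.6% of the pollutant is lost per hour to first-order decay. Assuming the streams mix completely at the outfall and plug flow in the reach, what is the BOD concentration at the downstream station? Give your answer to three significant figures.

Conservation of mass: C = (75.40·2.500 + 0.9200·140.0) / 76.32 = 317.3/76.32 = 4.157 mg/L.
Travel time t = 32.8·1000 / 0.93 = 35270 s = 9.797 h.
8.6%/h lost → k = −ln(1 − 0.086) = 0.08992 h⁻¹.
First-order decay: C = 4.157·exp(−k·t) = 4.157·0.4144 = 1.723 mg/L.

1.72 mg/L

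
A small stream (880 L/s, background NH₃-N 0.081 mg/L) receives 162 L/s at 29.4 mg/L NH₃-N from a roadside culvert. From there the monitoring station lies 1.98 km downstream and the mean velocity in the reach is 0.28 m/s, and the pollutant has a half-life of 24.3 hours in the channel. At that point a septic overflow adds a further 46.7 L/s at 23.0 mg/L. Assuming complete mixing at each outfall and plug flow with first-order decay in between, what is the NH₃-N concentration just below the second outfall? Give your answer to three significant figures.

5.18 mg/L

Mass balance: C = (880.0·0.08100 + 162.0·29.40) / 1042 = 4834/1042 = 4.639 mg/L; combined flow 1042 L/s.
Travel time t = 1.98·1000 / 0.28 = 7071 s = 1.964 h.
Half-life 24.3 h → k = ln 2 / 24.3 = 0.02852 h⁻¹ = 0.6846 d⁻¹.
Applying C = C₀e^(−kt): 4.639 × 0.9455 = 4.386 mg/L.
Second outfall: C = (1042·4.386 + 46.70·23.00)/1089 = 5.185 mg/L.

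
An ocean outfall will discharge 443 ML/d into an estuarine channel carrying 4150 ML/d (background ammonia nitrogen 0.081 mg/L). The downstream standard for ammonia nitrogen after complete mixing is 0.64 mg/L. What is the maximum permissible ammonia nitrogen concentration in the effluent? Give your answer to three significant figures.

5.88 mg/L

At the limit, (Qr·Cr + Qe·Cₑ)/(Qr + Qe) = 0.64:
Cₑ = (4593·0.64 − 4150·0.08100) / 443.0 = 5.877 mg/L.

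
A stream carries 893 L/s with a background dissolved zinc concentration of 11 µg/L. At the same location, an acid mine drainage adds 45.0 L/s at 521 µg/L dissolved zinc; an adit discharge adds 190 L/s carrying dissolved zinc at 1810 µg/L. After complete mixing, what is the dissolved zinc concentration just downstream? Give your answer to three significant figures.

Mass balance: C = (893.0·11.00 + 45.00·521.0 + 190.0·1810) / 1128 = 377200/1128 = 334.4 µg/L.

334 µg/L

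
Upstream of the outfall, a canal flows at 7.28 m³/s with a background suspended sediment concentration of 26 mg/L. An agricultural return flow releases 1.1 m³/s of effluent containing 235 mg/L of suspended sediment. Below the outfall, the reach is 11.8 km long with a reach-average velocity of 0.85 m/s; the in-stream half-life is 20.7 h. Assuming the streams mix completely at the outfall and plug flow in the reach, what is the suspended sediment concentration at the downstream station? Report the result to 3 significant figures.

47.0 mg/L

Mass balance: C = (7.280·26.00 + 1.100·235.0) / 8.380 = 447.8/8.380 = 53.43 mg/L.
Travel time t = 11.8·1000 / 0.85 = 13880 s = 3.856 h.
Half-life 20.7 h → k = ln 2 / 20.7 = 0.03349 h⁻¹ = 0.8036 d⁻¹.
First-order decay: C = 53.43·exp(−k·t) = 53.43·0.8789 = 46.96 mg/L.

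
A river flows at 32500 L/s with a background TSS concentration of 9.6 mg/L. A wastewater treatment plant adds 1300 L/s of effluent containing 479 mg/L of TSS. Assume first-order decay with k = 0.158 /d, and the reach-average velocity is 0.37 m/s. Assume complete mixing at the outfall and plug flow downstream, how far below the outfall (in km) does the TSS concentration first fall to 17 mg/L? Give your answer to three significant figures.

Mass balance: C = (32500·9.600 + 1300·479.0) / 33800 = 934700/33800 = 27.65 mg/L.
Set 27.65·exp(−k·t) = 17 → t = ln(27.65/17)/k = 266100 s = 73.91 h.
Distance = v·t = 0.37·266100 = 98440 m = 98.44 km.

98.4 km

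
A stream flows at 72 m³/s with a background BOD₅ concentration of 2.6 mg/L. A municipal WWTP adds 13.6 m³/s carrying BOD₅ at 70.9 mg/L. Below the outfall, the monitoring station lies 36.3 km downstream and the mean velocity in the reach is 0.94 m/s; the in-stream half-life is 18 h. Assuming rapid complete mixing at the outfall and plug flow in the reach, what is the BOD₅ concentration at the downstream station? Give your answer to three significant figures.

After mixing, C = (72.00·2.600 + 13.60·70.90) / 85.60 = 1151/85.60 = 13.45 mg/L.
Travel time t = 36.3·1000 / 0.94 = 38620 s = 10.73 h.
Half-life 18 h → k = ln 2 / 18 = 0.03851 h⁻¹ = 0.9242 d⁻¹.
After decay, C = 13.45 × e^(−kt) = 13.45 × 0.6616 = 8.900 mg/L.

8.90 mg/L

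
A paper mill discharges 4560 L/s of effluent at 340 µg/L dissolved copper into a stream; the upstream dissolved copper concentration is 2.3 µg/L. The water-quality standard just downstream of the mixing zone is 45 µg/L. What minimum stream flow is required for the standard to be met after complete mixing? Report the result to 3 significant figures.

31500 L/s

Set C_mix = 45: (Q·2.300 + 4560·340.0) / (Q + 4560) = 45
→ Q = 4560·(340.0 − 45)/(45 − 2.300) = 31500 L/s.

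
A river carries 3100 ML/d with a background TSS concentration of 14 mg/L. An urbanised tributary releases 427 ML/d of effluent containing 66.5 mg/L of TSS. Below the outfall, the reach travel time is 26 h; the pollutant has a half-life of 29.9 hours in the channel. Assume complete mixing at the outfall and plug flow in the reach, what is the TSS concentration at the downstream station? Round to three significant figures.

11.1 mg/L

Mixed concentration C = ΣQC/ΣQ = (3100·14.00 + 427.0·66.50) / 3527 = 71800/3527 = 20.36 mg/L.
Half-life 29.9 h → k = ln 2 / 29.9 = 0.02318 h⁻¹ = 0.5564 d⁻¹.
Applying C = C₀e^(−kt): 20.36 × 0.5473 = 11.14 mg/L.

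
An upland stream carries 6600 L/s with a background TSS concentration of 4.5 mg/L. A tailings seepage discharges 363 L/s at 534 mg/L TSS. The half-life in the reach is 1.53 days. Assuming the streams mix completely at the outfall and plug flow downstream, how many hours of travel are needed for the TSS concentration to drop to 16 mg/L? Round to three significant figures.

36.9 h

Mass balance: C = (6600·4.500 + 363.0·534.0) / 6963 = 223500/6963 = 32.10 mg/L.
Half-life 1.53 d → k = ln 2 / 1.53 = 0.4530 d⁻¹.
32.10·exp(−k·t) = 16 → t = ln(32.10/16)/k = 132800 s = 36.89 h.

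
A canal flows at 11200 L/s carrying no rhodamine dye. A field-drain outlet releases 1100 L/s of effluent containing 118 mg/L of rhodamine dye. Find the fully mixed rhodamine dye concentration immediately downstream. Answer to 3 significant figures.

Conservation of mass: C = (11200·0 + 1100·118.0) / 12300 = 129800/12300 = 10.55 mg/L.

10.6 mg/L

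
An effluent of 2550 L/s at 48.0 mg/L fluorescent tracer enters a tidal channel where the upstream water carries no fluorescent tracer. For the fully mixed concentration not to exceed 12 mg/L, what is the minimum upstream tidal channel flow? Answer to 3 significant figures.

7650 L/s

Set C_mix = 12: (Q·0 + 2550·48.00) / (Q + 2550) = 12
→ Q = 2550·(48.00 − 12)/(12 − 0) = 7650 L/s.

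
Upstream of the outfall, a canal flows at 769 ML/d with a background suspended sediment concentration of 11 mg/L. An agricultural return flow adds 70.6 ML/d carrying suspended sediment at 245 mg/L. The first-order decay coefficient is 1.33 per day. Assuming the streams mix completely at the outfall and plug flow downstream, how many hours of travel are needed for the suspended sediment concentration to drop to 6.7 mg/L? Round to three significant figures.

Conservation of mass: C = (769.0·11.00 + 70.60·245.0) / 839.6 = 25760/839.6 = 30.68 mg/L.
30.68·exp(−k·t) = 6.7 → t = ln(30.68/6.7)/k = 98830 s = 27.45 h.

27.5 h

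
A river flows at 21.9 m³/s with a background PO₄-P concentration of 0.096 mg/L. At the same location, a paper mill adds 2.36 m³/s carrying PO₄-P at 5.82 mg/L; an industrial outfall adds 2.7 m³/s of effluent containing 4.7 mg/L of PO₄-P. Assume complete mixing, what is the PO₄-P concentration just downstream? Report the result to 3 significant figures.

1.06 mg/L

Conservation of mass: C = (21.90·0.09600 + 2.360·5.820 + 2.700·4.700) / 26.96 = 28.53/26.96 = 1.058 mg/L.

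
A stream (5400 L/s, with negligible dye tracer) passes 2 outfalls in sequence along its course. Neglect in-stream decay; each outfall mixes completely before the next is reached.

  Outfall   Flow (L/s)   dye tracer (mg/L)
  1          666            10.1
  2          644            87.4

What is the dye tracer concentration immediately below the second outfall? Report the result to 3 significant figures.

9.39 mg/L

After outfall 1: Q = 5400 + 666.0 = 6066 L/s; C = (5400·0 + 666.0·10.10)/6066 = 1.109 mg/L.
After outfall 2: Q = 6066 + 644.0 = 6710 L/s; C = (6066·1.109 + 644.0·87.40)/6710 = 9.391 mg/L.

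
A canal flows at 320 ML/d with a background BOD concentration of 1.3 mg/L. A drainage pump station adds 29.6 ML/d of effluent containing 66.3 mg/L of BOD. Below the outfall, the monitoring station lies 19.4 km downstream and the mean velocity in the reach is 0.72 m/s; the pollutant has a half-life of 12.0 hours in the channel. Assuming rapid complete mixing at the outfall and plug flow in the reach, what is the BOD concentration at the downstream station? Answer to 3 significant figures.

After mixing, C = (320.0·1.300 + 29.60·66.30) / 349.6 = 2378/349.6 = 6.803 mg/L.
Travel time t = 19.4·1000 / 0.72 = 26940 s = 7.485 h.
Half-life 12.0 h → k = ln 2 / 12.0 = 0.05776 h⁻¹ = 1.386 d⁻¹.
Applying C = C₀e^(−kt): 6.803 × 0.6490 = 4.415 mg/L.

4.42 mg/L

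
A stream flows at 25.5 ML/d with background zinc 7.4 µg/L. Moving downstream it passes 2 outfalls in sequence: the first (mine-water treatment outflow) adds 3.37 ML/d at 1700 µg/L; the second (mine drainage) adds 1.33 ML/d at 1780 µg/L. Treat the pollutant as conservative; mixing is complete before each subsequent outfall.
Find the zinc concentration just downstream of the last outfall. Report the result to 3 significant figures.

274 µg/L

After outfall 1: Q = 25.50 + 3.370 = 28.87 ML/d; C = (25.50·7.400 + 3.370·1700)/28.87 = 205.0 µg/L.
After outfall 2: Q = 28.87 + 1.330 = 30.20 ML/d; C = (28.87·205.0 + 1.330·1780)/30.20 = 274.3 µg/L.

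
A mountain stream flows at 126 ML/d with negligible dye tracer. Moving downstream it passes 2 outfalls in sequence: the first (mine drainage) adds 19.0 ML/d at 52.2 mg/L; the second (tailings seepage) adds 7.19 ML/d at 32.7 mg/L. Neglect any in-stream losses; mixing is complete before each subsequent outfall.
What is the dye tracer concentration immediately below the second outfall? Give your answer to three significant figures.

8.06 mg/L

Outfall 1: combined Q = 145.0 ML/d; C = (126.0·0 + 19.00·52.20)/145.0 = 6.840 mg/L.
Outfall 2: combined Q = 152.2 ML/d; C = (145.0·6.840 + 7.190·32.70)/152.2 = 8.062 mg/L.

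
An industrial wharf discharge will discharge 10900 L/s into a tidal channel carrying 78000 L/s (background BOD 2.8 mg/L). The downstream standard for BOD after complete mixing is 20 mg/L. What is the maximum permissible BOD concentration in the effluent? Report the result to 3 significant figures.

At the limit, (Qr·Cr + Qe·Cₑ)/(Qr + Qe) = 20:
Cₑ = (88900·20 − 78000·2.800) / 10900 = 143.1 mg/L.

143 mg/L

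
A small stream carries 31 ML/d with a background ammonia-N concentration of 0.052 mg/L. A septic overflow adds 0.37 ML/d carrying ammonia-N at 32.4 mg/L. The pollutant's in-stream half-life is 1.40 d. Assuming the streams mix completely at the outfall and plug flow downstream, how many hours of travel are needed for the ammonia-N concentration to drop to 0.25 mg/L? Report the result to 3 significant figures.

Mass balance: C = (31.00·0.05200 + 0.3700·32.40) / 31.37 = 13.60/31.37 = 0.4335 mg/L.
Half-life 1.40 d → k = ln 2 / 1.40 = 0.4951 d⁻¹.
0.4335·exp(−k·t) = 0.25 → t = ln(0.4335/0.25)/k = 96070 s = 26.69 h.

26.7 h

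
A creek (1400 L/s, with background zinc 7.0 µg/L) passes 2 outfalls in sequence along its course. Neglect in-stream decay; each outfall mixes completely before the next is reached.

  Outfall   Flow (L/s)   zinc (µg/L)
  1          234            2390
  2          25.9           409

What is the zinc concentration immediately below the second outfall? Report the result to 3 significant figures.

349 µg/L

Below outfall 1: Q → 1634 L/s, C = (1400·7.000 + 234.0·2390)/1634 = 348.3 µg/L.
Below outfall 2: Q → 1660 L/s, C = (1634·348.3 + 25.90·409.0)/1660 = 349.2 µg/L.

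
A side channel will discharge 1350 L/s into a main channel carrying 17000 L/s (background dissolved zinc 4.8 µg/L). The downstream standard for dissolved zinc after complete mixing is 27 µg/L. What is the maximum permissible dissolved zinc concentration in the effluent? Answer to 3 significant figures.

307 µg/L

At the limit, (Qr·Cr + Qe·Cₑ)/(Qr + Qe) = 27:
Cₑ = (18350·27 − 17000·4.800) / 1350 = 306.6 µg/L.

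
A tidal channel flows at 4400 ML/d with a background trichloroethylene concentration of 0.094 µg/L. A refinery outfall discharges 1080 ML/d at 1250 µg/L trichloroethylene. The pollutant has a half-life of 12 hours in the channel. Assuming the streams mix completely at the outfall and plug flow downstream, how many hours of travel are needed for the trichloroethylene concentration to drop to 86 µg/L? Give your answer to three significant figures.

Mixed concentration C = ΣQC/ΣQ = (4400·0.09400 + 1080·1250) / 5480 = 1350000/5480 = 246.4 µg/L.
Half-life 12 h → k = ln 2 / 12 = 0.05776 h⁻¹ = 1.386 d⁻¹.
246.4·exp(−k·t) = 86 → t = ln(246.4/86)/k = 65610 s = 18.22 h.

18.2 h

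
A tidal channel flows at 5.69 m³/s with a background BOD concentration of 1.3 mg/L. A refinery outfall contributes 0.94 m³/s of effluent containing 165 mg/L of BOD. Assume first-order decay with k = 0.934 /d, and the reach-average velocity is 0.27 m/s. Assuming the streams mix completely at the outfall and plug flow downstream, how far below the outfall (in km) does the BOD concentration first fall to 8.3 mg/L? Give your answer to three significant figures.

27.0 km

Mixed concentration C = ΣQC/ΣQ = (5.690·1.300 + 0.9400·165.0) / 6.630 = 162.5/6.630 = 24.51 mg/L.
Set 24.51·exp(−k·t) = 8.3 → t = ln(24.51/8.3)/k = 100200 s = 27.82 h.
Distance = v·t = 0.27·100200 = 27040 m = 27.04 km.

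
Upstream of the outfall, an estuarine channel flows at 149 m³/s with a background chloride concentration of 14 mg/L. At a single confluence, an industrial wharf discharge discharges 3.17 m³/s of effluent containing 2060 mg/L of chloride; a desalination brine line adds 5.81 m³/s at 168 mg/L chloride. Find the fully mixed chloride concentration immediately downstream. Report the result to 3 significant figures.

60.7 mg/L

Flow-weighted average: C = (149.0·14.00 + 3.170·2060 + 5.810·168.0) / 158.0 = 9592/158.0 = 60.72 mg/L.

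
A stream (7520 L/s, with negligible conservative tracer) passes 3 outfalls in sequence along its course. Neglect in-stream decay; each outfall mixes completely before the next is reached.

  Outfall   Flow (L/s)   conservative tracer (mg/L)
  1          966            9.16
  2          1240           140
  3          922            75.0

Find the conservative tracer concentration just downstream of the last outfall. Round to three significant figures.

23.6 mg/L

Below outfall 1: Q → 8486 L/s, C = (7520·0 + 966.0·9.160)/8486 = 1.043 mg/L.
Below outfall 2: Q → 9726 L/s, C = (8486·1.043 + 1240·140.0)/9726 = 18.76 mg/L.
Below outfall 3: Q → 10650 L/s, C = (9726·18.76 + 922.0·75.00)/10650 = 23.63 mg/L.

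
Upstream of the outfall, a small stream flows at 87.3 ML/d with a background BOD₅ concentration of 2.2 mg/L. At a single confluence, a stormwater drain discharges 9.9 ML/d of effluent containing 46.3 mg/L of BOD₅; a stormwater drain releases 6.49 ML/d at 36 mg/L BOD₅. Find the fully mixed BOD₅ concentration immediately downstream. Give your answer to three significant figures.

8.53 mg/L

Conservation of mass: C = (87.30·2.200 + 9.900·46.30 + 6.490·36.00) / 103.7 = 884.1/103.7 = 8.526 mg/L.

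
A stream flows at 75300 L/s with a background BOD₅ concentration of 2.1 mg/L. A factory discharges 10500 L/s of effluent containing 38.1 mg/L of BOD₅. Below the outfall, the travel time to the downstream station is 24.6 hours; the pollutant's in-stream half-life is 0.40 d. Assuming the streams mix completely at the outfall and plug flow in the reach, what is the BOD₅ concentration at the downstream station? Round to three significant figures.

1.10 mg/L

Conservation of mass: C = (75300·2.100 + 10500·38.10) / 85800 = 558200/85800 = 6.506 mg/L.
Half-life 0.40 d → k = ln 2 / 0.40 = 1.733 d⁻¹.
First-order decay: C = 6.506·exp(−k·t) = 6.506·0.1693 = 1.101 mg/L.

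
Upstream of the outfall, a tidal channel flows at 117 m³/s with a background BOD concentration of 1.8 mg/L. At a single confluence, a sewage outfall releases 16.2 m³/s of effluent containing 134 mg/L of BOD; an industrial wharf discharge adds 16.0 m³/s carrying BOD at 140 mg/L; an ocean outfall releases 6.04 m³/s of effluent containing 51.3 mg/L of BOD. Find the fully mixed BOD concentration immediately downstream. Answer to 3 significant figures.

31.8 mg/L

After mixing, C = (117.0·1.800 + 16.20·134.0 + 16.00·140.0 + 6.040·51.30) / 155.2 = 4931/155.2 = 31.77 mg/L.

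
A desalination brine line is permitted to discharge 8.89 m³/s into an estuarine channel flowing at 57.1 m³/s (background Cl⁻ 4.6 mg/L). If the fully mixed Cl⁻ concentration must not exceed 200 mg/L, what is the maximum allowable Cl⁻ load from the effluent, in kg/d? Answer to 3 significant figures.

1120000 kg/d

Mass balance at the limit: 57.10·4.600 + 8.890·Cₑ = 65.99·200 → Cₑ = 1455 mg/L.
Load = 8.890 m³/s × 1455 g/m³ × 86 400 s/d = 1118000 kg/d.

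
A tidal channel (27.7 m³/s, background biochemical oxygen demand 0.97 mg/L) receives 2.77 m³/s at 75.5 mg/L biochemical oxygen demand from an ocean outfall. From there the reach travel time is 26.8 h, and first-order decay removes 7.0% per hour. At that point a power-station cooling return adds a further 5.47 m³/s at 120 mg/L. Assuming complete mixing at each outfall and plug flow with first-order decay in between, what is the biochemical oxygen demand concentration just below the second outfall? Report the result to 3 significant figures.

19.2 mg/L

Conservation of mass: C = (27.70·0.9700 + 2.770·75.50) / 30.47 = 236.0/30.47 = 7.745 mg/L; combined flow 30.47 m³/s.
7.0%/h lost → k = −ln(1 − 0.07) = 0.07257 h⁻¹.
Applying C = C₀e^(−kt): 7.745 × 0.1430 = 1.108 mg/L.
Second outfall: C = (30.47·1.108 + 5.470·120.0)/35.94 = 19.20 mg/L.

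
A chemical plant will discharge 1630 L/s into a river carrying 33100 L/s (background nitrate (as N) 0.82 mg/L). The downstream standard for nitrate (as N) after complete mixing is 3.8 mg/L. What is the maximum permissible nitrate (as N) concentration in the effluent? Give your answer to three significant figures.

At the limit, (Qr·Cr + Qe·Cₑ)/(Qr + Qe) = 3.8:
Cₑ = (34730·3.8 − 33100·0.8200) / 1630 = 64.31 mg/L.

64.3 mg/L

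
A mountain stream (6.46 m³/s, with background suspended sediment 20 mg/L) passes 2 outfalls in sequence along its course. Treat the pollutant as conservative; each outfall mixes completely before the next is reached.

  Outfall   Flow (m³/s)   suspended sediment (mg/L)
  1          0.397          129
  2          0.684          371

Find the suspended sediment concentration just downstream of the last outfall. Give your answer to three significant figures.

57.6 mg/L

Below outfall 1: Q → 6.857 m³/s, C = (6.460·20.00 + 0.3970·129.0)/6.857 = 26.31 mg/L.
Below outfall 2: Q → 7.541 m³/s, C = (6.857·26.31 + 0.6840·371.0)/7.541 = 57.58 mg/L.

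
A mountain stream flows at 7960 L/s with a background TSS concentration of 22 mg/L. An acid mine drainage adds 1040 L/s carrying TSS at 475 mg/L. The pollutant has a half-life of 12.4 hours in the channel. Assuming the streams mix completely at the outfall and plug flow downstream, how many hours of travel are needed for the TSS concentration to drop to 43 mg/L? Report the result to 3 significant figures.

9.80 h

Flow-weighted average: C = (7960·22.00 + 1040·475.0) / 9000 = 669100/9000 = 74.35 mg/L.
Half-life 12.4 h → k = ln 2 / 12.4 = 0.05590 h⁻¹ = 1.342 d⁻¹.
74.35·exp(−k·t) = 43 → t = ln(74.35/43)/k = 35260 s = 9.795 h.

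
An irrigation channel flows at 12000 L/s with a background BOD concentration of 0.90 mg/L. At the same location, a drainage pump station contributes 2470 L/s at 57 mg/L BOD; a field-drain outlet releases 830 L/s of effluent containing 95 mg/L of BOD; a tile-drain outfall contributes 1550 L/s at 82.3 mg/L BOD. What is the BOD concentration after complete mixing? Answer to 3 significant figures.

Mixed concentration C = ΣQC/ΣQ = (12000·0.9000 + 2470·57.00 + 830.0·95.00 + 1550·82.30) / 16850 = 358000/16850 = 21.25 mg/L.

21.2 mg/L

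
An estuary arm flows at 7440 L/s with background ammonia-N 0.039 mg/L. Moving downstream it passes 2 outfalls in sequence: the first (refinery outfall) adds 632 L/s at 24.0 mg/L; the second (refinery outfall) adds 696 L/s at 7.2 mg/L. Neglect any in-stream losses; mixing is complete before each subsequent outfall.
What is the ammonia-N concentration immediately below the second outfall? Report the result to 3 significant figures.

2.33 mg/L

Below outfall 1: Q → 8072 L/s, C = (7440·0.03900 + 632.0·24.00)/8072 = 1.915 mg/L.
Below outfall 2: Q → 8768 L/s, C = (8072·1.915 + 696.0·7.200)/8768 = 2.335 mg/L.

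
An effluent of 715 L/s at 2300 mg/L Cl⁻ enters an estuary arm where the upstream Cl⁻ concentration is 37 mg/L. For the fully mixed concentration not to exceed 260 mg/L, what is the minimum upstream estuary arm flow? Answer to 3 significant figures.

6540 L/s

Set C_mix = 260: (Q·37.00 + 715.0·2300) / (Q + 715.0) = 260
→ Q = 715.0·(2300 − 260)/(260 − 37.00) = 6541 L/s.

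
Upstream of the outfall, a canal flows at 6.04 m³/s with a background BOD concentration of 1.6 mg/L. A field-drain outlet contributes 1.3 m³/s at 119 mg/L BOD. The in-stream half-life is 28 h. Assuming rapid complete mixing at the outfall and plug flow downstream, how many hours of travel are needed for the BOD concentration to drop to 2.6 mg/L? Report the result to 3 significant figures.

After mixing, C = (6.040·1.600 + 1.300·119.0) / 7.340 = 164.4/7.340 = 22.39 mg/L.
Half-life 28 h → k = ln 2 / 28 = 0.02476 h⁻¹ = 0.5941 d⁻¹.
22.39·exp(−k·t) = 2.6 → t = ln(22.39/2.6)/k = 313100 s = 86.98 h.

87.0 h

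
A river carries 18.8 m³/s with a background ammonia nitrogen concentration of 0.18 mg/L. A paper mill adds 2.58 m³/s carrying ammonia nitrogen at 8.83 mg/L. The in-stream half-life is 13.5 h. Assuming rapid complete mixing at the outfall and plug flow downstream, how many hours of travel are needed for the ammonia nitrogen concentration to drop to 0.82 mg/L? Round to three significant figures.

Flow-weighted average: C = (18.80·0.1800 + 2.580·8.830) / 21.38 = 26.17/21.38 = 1.224 mg/L.
Half-life 13.5 h → k = ln 2 / 13.5 = 0.05134 h⁻¹ = 1.232 d⁻¹.
1.224·exp(−k·t) = 0.82 → t = ln(1.224/0.82)/k = 28080 s = 7.799 h.

7.80 h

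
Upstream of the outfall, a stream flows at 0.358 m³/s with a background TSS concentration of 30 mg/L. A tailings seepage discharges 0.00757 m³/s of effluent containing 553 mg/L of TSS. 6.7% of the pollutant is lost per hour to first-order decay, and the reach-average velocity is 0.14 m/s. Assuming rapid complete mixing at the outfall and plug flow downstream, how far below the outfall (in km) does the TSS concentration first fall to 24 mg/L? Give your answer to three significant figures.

Flow-weighted average: C = (0.3580·30.00 + 0.007570·553.0) / 0.3656 = 14.93/0.3656 = 40.83 mg/L.
6.7%/h lost → k = −ln(1 − 0.067) = 0.06935 h⁻¹.
Set 40.83·exp(−k·t) = 24 → t = ln(40.83/24)/k = 27580 s = 7.662 h.
Distance = v·t = 0.14·27580 = 3862 m = 3.862 km.

3.86 km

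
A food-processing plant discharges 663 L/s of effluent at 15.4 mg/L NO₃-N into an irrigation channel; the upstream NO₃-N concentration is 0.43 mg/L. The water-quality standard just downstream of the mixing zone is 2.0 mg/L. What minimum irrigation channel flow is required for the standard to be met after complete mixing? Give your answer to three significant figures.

5660 L/s

Set C_mix = 2.0: (Q·0.4300 + 663.0·15.40) / (Q + 663.0) = 2.0
→ Q = 663.0·(15.40 − 2.0)/(2.0 − 0.4300) = 5659 L/s.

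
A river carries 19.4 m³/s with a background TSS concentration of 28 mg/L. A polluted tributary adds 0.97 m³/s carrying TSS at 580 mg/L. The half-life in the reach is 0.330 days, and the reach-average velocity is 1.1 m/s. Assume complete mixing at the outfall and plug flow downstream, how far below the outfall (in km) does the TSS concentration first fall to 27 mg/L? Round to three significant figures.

After mixing, C = (19.40·28.00 + 0.9700·580.0) / 20.37 = 1106/20.37 = 54.29 mg/L.
Half-life 0.330 d → k = ln 2 / 0.330 = 2.100 d⁻¹.
Set 54.29·exp(−k·t) = 27 → t = ln(54.29/27)/k = 28730 s = 7.980 h.
Distance = v·t = 1.1·28730 = 31600 m = 31.60 km.

31.6 km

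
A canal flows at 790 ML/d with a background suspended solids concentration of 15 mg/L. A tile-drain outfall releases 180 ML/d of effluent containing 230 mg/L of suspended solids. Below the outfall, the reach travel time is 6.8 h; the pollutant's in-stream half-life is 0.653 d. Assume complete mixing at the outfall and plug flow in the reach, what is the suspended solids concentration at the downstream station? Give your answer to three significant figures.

40.6 mg/L

Conservation of mass: C = (790.0·15.00 + 180.0·230.0) / 970.0 = 53250/970.0 = 54.90 mg/L.
Half-life 0.653 d → k = ln 2 / 0.653 = 1.061 d⁻¹.
Decay over the reach: 54.90·exp(−kt) = 54.90·0.7403 = 40.64 mg/L.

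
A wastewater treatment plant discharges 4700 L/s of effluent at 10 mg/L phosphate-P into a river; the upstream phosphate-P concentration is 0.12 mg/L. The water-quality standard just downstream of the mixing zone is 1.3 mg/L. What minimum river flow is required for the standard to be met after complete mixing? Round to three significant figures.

34700 L/s

Set C_mix = 1.3: (Q·0.1200 + 4700·10.00) / (Q + 4700) = 1.3
→ Q = 4700·(10.00 − 1.3)/(1.3 − 0.1200) = 34650 L/s.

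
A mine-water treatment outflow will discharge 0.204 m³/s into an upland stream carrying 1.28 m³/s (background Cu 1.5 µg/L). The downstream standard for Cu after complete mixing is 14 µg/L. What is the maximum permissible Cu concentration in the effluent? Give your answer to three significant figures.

At the limit, (Qr·Cr + Qe·Cₑ)/(Qr + Qe) = 14:
Cₑ = (1.484·14 − 1.280·1.500) / 0.2040 = 92.43 µg/L.

92.4 µg/L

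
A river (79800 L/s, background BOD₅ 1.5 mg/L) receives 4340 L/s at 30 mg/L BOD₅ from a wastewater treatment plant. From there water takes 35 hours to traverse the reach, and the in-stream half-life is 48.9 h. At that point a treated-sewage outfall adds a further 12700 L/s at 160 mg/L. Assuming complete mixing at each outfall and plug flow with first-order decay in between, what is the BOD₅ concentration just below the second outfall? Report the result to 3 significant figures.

Conservation of mass: C = (79800·1.500 + 4340·30.00) / 84140 = 249900/84140 = 2.970 mg/L; combined flow 84140 L/s.
Half-life 48.9 h → k = ln 2 / 48.9 = 0.01417 h⁻¹ = 0.3402 d⁻¹.
After decay, C = 2.970 × e^(−kt) = 2.970 × 0.6089 = 1.808 mg/L.
At the second outfall, C = (84140·1.808 + 12700·160.0) / (84140 + 12700) = 22.55 mg/L.

22.6 mg/L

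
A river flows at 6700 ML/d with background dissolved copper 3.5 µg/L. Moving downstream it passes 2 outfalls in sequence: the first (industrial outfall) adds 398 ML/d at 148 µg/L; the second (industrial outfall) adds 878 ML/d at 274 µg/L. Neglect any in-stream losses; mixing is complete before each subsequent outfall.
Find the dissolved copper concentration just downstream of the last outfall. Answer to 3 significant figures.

After outfall 1: Q = 6700 + 398.0 = 7098 ML/d; C = (6700·3.500 + 398.0·148.0)/7098 = 11.60 µg/L.
After outfall 2: Q = 7098 + 878.0 = 7976 ML/d; C = (7098·11.60 + 878.0·274.0)/7976 = 40.49 µg/L.

40.5 µg/L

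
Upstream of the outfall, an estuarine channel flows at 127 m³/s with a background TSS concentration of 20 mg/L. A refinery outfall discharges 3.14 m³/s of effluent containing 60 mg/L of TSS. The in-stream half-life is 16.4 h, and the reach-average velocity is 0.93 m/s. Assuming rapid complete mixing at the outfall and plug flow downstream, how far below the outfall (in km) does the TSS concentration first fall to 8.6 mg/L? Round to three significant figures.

Flow-weighted average: C = (127.0·20.00 + 3.140·60.00) / 130.1 = 2728/130.1 = 20.97 mg/L.
Half-life 16.4 h → k = ln 2 / 16.4 = 0.04227 h⁻¹ = 1.014 d⁻¹.
Set 20.97·exp(−k·t) = 8.6 → t = ln(20.97/8.6)/k = 75900 s = 21.08 h.
Distance = v·t = 0.93·75900 = 70590 m = 70.59 km.

70.6 km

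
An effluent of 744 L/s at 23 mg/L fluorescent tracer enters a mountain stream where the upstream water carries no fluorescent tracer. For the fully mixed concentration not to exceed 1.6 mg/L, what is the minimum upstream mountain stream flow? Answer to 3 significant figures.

Set C_mix = 1.6: (Q·0 + 744.0·23.00) / (Q + 744.0) = 1.6
→ Q = 744.0·(23.00 − 1.6)/(1.6 − 0) = 9951 L/s.

9950 L/s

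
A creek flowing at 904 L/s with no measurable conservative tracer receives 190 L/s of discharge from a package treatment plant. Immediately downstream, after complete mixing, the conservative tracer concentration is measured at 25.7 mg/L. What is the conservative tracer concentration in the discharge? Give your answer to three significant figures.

Mass balance: 904.0·0 + 190.0·Cₑ = 1094·25.70
→ Cₑ = (1094·25.70 − 904.0·0) / 190.0 = 148.0 mg/L.

148 mg/L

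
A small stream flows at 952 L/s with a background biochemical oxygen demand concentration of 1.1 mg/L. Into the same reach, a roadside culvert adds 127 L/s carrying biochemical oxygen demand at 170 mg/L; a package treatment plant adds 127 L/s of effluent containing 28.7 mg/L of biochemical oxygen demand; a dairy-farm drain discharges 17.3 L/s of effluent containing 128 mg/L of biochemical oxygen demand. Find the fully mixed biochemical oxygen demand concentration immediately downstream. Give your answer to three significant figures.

Conservation of mass: C = (952.0·1.100 + 127.0·170.0 + 127.0·28.70 + 17.30·128.0) / 1223 = 28500/1223 = 23.29 mg/L.

23.3 mg/L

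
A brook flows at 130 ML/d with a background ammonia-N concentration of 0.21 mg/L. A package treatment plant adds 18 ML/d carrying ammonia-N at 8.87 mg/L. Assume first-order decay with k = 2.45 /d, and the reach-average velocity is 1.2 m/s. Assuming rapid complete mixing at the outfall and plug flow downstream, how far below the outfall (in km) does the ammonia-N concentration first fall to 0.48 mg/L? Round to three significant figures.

40.9 km

After mixing, C = (130.0·0.2100 + 18.00·8.870) / 148.0 = 187.0/148.0 = 1.263 mg/L.
Set 1.263·exp(−k·t) = 0.48 → t = ln(1.263/0.48)/k = 34120 s = 9.479 h.
Distance = v·t = 1.2·34120 = 40950 m = 40.95 km.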